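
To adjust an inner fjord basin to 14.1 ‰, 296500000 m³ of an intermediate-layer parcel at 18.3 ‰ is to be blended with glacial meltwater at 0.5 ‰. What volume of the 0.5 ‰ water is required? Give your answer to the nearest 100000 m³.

91600000 m³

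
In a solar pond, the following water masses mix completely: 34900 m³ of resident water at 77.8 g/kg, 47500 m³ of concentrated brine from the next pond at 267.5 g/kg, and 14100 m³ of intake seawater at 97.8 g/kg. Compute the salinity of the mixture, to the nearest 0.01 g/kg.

Mass of salt is conserved:
salt = 34,900×77.8 + 47,500×267.5 + 14,100×97.8 = 2,715,220 + 12,706,250 + 1,378,980 = 16,800,450
volume = 34,900 + 47,500 + 14,100 = 96,500 m³
S = 16,800,450 / 96,500 = 174.0979 g/kg

174.10 g/kg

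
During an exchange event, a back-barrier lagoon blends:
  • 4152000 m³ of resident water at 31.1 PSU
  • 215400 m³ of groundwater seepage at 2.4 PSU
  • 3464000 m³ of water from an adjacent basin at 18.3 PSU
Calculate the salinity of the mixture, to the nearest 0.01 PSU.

By conservation of dissolved salt,
salt = 4,152,000×31.1 + 215,400×2.4 + 3,464,000×18.3 = 129,127,200 + 516,960 + 63,391,200 = 193,035,360
volume = 4,152,000 + 215,400 + 3,464,000 = 7,831,400 m³
S = 193,035,360 / 7,831,400 = 24.6489 PSU

24.65 PSU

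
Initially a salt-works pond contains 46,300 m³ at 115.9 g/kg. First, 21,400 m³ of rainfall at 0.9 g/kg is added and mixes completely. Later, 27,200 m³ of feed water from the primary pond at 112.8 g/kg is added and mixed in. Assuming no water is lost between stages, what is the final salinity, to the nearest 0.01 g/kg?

89.08 g/kg

Salt balance:
Initial salt = 46,300×115.9 = 5,366,170
After stage 1: salt = 5,366,170 + 21,400×0.9 = 5,385,430; volume = 67,700 m³; S = 79.548 g/kg
After stage 2: salt = 5,385,430 + 27,200×112.8 = 8,453,590; volume = 94,900 m³
S = 8,453,590 / 94,900 = 89.0789 g/kg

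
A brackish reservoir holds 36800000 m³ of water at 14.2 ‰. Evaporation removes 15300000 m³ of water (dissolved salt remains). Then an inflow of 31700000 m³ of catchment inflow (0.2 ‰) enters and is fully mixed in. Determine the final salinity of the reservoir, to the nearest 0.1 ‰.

After evaporation: salt = 36,800,000×14.2 = 522,560,000; volume = 36,800,000 − 15,300,000 = 21,500,000 m³
After mixing: salt = 522,560,000 + 31,700,000×0.2 = 528,900,000; volume = 21,500,000 + 31,700,000 = 53,200,000 m³
S = 528,900,000 / 53,200,000 = 9.9417 ‰

9.9 ‰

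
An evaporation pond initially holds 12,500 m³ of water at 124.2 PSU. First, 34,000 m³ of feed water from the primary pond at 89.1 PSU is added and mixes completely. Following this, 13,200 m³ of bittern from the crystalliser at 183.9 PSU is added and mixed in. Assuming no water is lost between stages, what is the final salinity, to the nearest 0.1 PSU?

117.4 PSU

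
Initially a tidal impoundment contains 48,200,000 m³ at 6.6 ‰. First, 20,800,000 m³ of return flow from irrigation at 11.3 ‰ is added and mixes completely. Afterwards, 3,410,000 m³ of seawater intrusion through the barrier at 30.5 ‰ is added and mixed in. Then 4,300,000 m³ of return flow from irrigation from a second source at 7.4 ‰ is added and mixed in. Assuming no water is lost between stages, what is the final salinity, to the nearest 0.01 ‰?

8.98 ‰

Total salt / total volume:
Initial salt = 48,200,000×6.6 = 318,120,000
After stage 1: salt = 318,120,000 + 20,800,000×11.3 = 553,160,000; volume = 69,000,000 m³; S = 8.017 ‰
After stage 2: salt = 553,160,000 + 3,410,000×30.5 = 657,165,000; volume = 72,410,000 m³; S = 9.076 ‰
After stage 3: salt = 657,165,000 + 4,300,000×7.4 = 688,985,000; volume = 76,710,000 m³
S = 688,985,000 / 76,710,000 = 8.9817 ‰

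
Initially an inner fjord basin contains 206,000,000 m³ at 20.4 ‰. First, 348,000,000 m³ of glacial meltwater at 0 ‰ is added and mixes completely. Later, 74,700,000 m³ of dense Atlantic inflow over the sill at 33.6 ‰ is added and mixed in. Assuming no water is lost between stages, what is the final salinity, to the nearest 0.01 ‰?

10.68 ‰

Weighted by volume,
Initial salt = 206,000,000×20.4 = 4,202,400,000
After stage 1: salt = 4,202,400,000 + 348,000,000×0 = 4,202,400,000; volume = 554,000,000 m³; S = 7.586 ‰
After stage 2: salt = 4,202,400,000 + 74,700,000×33.6 = 6,712,320,000; volume = 628,700,000 m³
S = 6,712,320,000 / 628,700,000 = 10.6765 ‰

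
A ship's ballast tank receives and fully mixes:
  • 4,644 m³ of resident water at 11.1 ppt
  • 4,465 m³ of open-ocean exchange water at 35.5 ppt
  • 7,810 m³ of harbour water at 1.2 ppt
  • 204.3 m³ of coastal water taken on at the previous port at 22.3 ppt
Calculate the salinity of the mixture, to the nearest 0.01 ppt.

Conserving salt mass:
salt = 4,644×11.1 + 4,465×35.5 + 7,810×1.2 + 204.3×22.3 = 51,548.4 + 158,507.5 + 9,372 + 4,555.89 = 223,983.79
volume = 4,644 + 4,465 + 7,810 + 204.3 = 17,123.3 m³
S = 223,983.79 / 17,123.3 = 13.0806 ppt

13.08 ppt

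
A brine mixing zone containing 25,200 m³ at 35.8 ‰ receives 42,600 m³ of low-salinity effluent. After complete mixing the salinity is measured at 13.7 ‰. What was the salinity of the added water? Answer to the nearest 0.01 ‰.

Salt balance: 25,200×35.8 + 42,600×S = 67,800×13.7
902,160 + 42,600·S = 928,860
S = (928,860 − 902,160) / 42,600 = 0.6268 ‰

0.63 ‰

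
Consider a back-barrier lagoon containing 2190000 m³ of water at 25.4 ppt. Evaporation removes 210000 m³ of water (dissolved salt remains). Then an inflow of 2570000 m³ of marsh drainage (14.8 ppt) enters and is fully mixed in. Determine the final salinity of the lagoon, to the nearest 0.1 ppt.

After evaporation: salt = 2,190,000×25.4 = 55,626,000; volume = 2,190,000 − 210,000 = 1,980,000 m³
After mixing: salt = 55,626,000 + 2,570,000×14.8 = 93,662,000; volume = 1,980,000 + 2,570,000 = 4,550,000 m³
S = 93,662,000 / 4,550,000 = 20.5851 ppt

20.6 ppt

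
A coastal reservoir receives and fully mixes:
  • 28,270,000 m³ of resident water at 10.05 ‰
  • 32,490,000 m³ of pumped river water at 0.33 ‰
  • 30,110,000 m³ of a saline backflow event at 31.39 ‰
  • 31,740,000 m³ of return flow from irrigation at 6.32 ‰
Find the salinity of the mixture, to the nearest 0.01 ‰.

11.75 ‰

By conservation of dissolved salt,
salt = 28,270,000×10.05 + 32,490,000×0.33 + 30,110,000×31.39 + 31,740,000×6.32 = 284,113,500 + 10,721,700 + 945,152,900 + 200,596,800 = 1,440,584,900
volume = 28,270,000 + 32,490,000 + 30,110,000 + 31,740,000 = 122,610,000 m³
S = 1,440,584,900 / 122,610,000 = 11.7493 ‰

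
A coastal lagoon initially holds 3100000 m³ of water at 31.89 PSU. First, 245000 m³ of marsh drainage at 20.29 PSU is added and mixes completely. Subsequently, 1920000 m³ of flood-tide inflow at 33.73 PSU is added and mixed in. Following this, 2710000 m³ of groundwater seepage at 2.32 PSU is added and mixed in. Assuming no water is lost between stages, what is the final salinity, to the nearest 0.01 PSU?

Mass of salt is conserved:
Initial salt = 3,100,000×31.89 = 98,859,000
After stage 1: salt = 98,859,000 + 245,000×20.29 = 103,830,050; volume = 3,345,000 m³; S = 31.04 PSU
After stage 2: salt = 103,830,050 + 1,920,000×33.73 = 168,591,650; volume = 5,265,000 m³; S = 32.021 PSU
After stage 3: salt = 168,591,650 + 2,710,000×2.32 = 174,878,850; volume = 7,975,000 m³
S = 174,878,850 / 7,975,000 = 21.9284 PSU

21.93 PSU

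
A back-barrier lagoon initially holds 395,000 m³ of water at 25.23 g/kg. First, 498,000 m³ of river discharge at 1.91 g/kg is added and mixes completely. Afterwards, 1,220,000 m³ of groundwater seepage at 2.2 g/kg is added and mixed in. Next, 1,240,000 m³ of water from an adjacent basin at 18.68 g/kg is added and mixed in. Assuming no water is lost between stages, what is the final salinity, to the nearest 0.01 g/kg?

10.96 g/kg

By conservation of dissolved salt,
Initial salt = 395,000×25.23 = 9,965,850
After stage 1: salt = 9,965,850 + 498,000×1.91 = 10,917,030; volume = 893,000 m³; S = 12.225 g/kg
After stage 2: salt = 10,917,030 + 1,220,000×2.2 = 13,601,030; volume = 2,113,000 m³; S = 6.437 g/kg
After stage 3: salt = 13,601,030 + 1,240,000×18.68 = 36,764,230; volume = 3,353,000 m³
S = 36,764,230 / 3,353,000 = 10.9646 g/kg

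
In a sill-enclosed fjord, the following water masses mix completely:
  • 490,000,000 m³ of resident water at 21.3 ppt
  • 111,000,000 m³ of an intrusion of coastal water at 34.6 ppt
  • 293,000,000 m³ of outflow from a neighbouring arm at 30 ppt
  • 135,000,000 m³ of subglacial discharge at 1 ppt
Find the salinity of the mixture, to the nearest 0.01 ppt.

22.55 ppt

Weighted by volume,
salt = 490,000,000×21.3 + 111,000,000×34.6 + 293,000,000×30 + 135,000,000×1 = 10,437,000,000 + 3,840,600,000 + 8,790,000,000 + 135,000,000 = 23,202,600,000
volume = 490,000,000 + 111,000,000 + 293,000,000 + 135,000,000 = 1,029,000,000 m³
S = 23,202,600,000 / 1,029,000,000 = 22.5487 ppt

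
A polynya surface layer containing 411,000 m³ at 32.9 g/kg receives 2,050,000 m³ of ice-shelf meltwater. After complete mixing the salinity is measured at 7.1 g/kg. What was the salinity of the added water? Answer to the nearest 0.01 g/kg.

1.93 g/kg

Salt balance: 411,000×32.9 + 2,050,000×S = 2,461,000×7.1
13,521,900 + 2,050,000·S = 17,473,100
S = (17,473,100 − 13,521,900) / 2,050,000 = 1.9274 g/kg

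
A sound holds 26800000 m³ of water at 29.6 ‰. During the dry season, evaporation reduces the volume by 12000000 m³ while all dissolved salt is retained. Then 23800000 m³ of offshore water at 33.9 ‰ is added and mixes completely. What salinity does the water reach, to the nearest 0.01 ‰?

41.45 ‰

After evaporation: salt = 26,800,000×29.6 = 793,280,000; volume = 26,800,000 − 12,000,000 = 14,800,000 m³
After mixing: salt = 793,280,000 + 23,800,000×33.9 = 1,600,100,000; volume = 14,800,000 + 23,800,000 = 38,600,000 m³
S = 1,600,100,000 / 38,600,000 = 41.4534 ‰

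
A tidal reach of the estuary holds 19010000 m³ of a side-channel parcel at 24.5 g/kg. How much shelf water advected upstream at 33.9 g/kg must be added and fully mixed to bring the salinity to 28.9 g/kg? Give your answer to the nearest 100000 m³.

16700000 m³

Salt balance: 19,010,000×24.5 + V×33.9 = (19,010,000+V)×28.9
465,745,000 + 33.9V = 549,389,000 + 28.9V
83,644,000 = 5V
V = 16,728,800 m³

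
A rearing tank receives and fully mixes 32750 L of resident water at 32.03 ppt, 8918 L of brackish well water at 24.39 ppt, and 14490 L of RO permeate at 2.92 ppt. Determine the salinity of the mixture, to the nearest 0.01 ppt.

23.31 ppt

Mass of salt is conserved:
salt = 32,750×32.03 + 8,918×24.39 + 14,490×2.92 = 1,048,982.5 + 217,510.02 + 42,310.8 = 1,308,803.32
volume = 32,750 + 8,918 + 14,490 = 56,158 L
S = 1,308,803.32 / 56,158 = 23.3057 ppt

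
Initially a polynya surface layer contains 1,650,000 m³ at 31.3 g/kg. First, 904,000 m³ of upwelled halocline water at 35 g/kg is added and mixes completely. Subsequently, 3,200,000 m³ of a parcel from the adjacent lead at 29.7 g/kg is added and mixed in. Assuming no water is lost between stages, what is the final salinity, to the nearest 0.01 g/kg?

30.99 g/kg

By conservation of dissolved salt,
Initial salt = 1,650,000×31.3 = 51,645,000
After stage 1: salt = 51,645,000 + 904,000×35 = 83,285,000; volume = 2,554,000 m³; S = 32.61 g/kg
After stage 2: salt = 83,285,000 + 3,200,000×29.7 = 178,325,000; volume = 5,754,000 m³
S = 178,325,000 / 5,754,000 = 30.9915 g/kg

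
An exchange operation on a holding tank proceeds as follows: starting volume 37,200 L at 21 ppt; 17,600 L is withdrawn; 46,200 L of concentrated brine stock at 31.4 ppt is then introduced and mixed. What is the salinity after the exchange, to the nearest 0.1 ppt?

28.3 ppt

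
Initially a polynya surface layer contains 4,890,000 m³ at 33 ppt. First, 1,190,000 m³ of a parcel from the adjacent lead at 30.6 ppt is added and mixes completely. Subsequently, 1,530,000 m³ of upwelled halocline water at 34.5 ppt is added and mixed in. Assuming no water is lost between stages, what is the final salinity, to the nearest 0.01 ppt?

Total salt / total volume:
Initial salt = 4,890,000×33 = 161,370,000
After stage 1: salt = 161,370,000 + 1,190,000×30.6 = 197,784,000; volume = 6,080,000 m³; S = 32.53 ppt
After stage 2: salt = 197,784,000 + 1,530,000×34.5 = 250,569,000; volume = 7,610,000 m³
S = 250,569,000 / 7,610,000 = 32.9263 ppt

32.93 ppt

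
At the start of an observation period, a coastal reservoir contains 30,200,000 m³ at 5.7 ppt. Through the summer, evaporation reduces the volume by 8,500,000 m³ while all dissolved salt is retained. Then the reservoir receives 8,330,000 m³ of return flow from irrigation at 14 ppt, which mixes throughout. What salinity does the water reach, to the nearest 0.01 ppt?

9.62 ppt

After evaporation: salt = 30,200,000×5.7 = 172,140,000; volume = 30,200,000 − 8,500,000 = 21,700,000 m³
After mixing: salt = 172,140,000 + 8,330,000×14 = 288,760,000; volume = 21,700,000 + 8,330,000 = 30,030,000 m³
S = 288,760,000 / 30,030,000 = 9.6157 ppt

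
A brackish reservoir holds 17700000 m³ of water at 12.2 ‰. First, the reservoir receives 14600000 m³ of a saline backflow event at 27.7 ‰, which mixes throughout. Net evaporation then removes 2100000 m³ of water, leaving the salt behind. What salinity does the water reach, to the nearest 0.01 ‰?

After mixing: salt = 17,700,000×12.2 + 14,600,000×27.7 = 620,360,000; volume = 32,300,000 m³
After evaporation: salt unchanged = 620,360,000; volume = 32,300,000 − 2,100,000 = 30,200,000 m³
S = 620,360,000 / 30,200,000 = 20.5417 ‰

20.54 ‰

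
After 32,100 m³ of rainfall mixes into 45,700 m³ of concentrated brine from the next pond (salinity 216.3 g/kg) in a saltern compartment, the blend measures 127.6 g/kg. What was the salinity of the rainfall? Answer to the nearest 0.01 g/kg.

1.32 g/kg

Salt balance: 45,700×216.3 + 32,100×S = 77,800×127.6
9,884,910 + 32,100·S = 9,927,280
S = (9,927,280 − 9,884,910) / 32,100 = 1.3199 g/kg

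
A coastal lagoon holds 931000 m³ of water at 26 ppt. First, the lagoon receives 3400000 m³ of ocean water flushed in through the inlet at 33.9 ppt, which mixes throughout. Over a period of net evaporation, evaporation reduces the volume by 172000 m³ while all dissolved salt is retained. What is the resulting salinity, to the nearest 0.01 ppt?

33.53 ppt

After mixing: salt = 931,000×26 + 3,400,000×33.9 = 139,466,000; volume = 4,331,000 m³
After evaporation: salt unchanged = 139,466,000; volume = 4,331,000 − 172,000 = 4,159,000 m³
S = 139,466,000 / 4,159,000 = 33.5335 ppt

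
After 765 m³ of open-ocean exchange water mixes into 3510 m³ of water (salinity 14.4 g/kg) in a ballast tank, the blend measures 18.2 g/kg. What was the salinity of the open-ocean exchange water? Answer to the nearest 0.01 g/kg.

Salt balance: 3,510×14.4 + 765×S = 4,275×18.2
50,544 + 765·S = 77,805
S = (77,805 − 50,544) / 765 = 35.6353 g/kg

35.64 g/kg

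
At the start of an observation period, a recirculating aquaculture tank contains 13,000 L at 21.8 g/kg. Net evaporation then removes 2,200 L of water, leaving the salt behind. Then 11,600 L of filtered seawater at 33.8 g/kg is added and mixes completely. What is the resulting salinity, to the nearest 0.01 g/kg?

30.16 g/kg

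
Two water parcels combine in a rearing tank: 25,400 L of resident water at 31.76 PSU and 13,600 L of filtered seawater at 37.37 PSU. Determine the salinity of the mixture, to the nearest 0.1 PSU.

Weighted by volume,
salt = 25,400×31.76 + 13,600×37.37 = 806,704 + 508,232 = 1,314,936
volume = 25,400 + 13,600 = 39,000 L
S = 1,314,936 / 39,000 = 33.716 PSU

33.7 PSU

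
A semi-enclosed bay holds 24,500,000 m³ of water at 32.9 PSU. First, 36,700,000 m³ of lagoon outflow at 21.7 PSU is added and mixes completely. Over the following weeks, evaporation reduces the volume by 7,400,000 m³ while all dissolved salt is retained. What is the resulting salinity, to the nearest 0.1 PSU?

After mixing: salt = 24,500,000×32.9 + 36,700,000×21.7 = 1,602,440,000; volume = 61,200,000 m³
After evaporation: salt unchanged = 1,602,440,000; volume = 61,200,000 − 7,400,000 = 53,800,000 m³
S = 1,602,440,000 / 53,800,000 = 29.7851 PSU

29.8 PSU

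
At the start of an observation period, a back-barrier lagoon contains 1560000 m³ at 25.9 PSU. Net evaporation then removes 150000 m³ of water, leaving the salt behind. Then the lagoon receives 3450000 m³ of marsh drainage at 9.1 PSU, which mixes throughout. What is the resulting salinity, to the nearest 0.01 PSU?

After evaporation: salt = 1,560,000×25.9 = 40,404,000; volume = 1,560,000 − 150,000 = 1,410,000 m³
After mixing: salt = 40,404,000 + 3,450,000×9.1 = 71,799,000; volume = 1,410,000 + 3,450,000 = 4,860,000 m³
S = 71,799,000 / 4,860,000 = 14.7735 PSU

14.77 PSU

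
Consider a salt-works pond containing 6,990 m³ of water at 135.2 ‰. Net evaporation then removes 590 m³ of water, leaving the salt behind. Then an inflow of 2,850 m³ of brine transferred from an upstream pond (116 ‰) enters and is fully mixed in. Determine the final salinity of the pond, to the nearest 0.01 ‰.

After evaporation: salt = 6,990×135.2 = 945,048; volume = 6,990 − 590 = 6,400 m³
After mixing: salt = 945,048 + 2,850×116 = 1,275,648; volume = 6,400 + 2,850 = 9,250 m³
S = 1,275,648 / 9,250 = 137.9079 ‰

137.91 ‰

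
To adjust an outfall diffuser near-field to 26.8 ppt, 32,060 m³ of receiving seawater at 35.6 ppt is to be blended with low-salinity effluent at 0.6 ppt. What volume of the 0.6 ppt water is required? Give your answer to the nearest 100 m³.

10800 m³

Salt balance: 32,060×35.6 + V×0.6 = (32,060+V)×26.8
1,141,336 + 0.6V = 859,208 + 26.8V
282,128 = 26.2V
V = 10,768.24 m³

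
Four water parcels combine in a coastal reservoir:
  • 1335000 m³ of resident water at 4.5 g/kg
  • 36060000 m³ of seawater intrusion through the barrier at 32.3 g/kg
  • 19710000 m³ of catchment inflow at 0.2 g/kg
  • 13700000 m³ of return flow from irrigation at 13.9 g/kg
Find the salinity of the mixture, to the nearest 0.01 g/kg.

Salt balance:
salt = 1,335,000×4.5 + 36,060,000×32.3 + 19,710,000×0.2 + 13,700,000×13.9 = 6,007,500 + 1,164,738,000 + 3,942,000 + 190,430,000 = 1,365,117,500
volume = 1,335,000 + 36,060,000 + 19,710,000 + 13,700,000 = 70,805,000 m³
S = 1,365,117,500 / 70,805,000 = 19.28 g/kg

19.28 g/kg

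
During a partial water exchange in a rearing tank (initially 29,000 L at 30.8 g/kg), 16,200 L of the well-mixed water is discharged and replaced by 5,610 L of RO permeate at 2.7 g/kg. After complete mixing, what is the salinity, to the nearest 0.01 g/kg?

22.24 g/kg

Remaining after removal: 12,800 L at 30.8 g/kg (salt = 394,240)
After addition: salt = 394,240 + 5,610×2.7 = 409,387; volume = 18,410 L
S = 409,387 / 18,410 = 22.2372 g/kg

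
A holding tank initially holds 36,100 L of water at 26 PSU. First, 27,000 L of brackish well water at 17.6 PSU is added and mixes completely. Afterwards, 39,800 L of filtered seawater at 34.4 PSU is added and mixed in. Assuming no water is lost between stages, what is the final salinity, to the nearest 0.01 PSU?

27.04 PSU

Weighted by volume,
Initial salt = 36,100×26 = 938,600
After stage 1: salt = 938,600 + 27,000×17.6 = 1,413,800; volume = 63,100 L; S = 22.406 PSU
After stage 2: salt = 1,413,800 + 39,800×34.4 = 2,782,920; volume = 102,900 L
S = 2,782,920 / 102,900 = 27.0449 PSU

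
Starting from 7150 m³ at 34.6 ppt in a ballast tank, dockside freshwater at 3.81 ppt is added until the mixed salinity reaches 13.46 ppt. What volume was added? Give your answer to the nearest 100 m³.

Salt balance: 7,150×34.6 + V×3.81 = (7,150+V)×13.46
247,390 + 3.81V = 96,239 + 13.46V
151,151 = 9.65V
V = 15,663.32 m³

15700 m³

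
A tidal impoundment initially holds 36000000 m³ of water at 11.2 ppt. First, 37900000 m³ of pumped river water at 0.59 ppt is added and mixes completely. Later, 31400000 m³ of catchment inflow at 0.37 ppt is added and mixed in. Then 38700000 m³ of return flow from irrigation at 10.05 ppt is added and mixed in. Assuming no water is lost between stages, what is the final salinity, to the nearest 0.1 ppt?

Total salt / total volume:
Initial salt = 36,000,000×11.2 = 403,200,000
After stage 1: salt = 403,200,000 + 37,900,000×0.59 = 425,561,000; volume = 73,900,000 m³; S = 5.759 ppt
After stage 2: salt = 425,561,000 + 31,400,000×0.37 = 437,179,000; volume = 105,300,000 m³; S = 4.152 ppt
After stage 3: salt = 437,179,000 + 38,700,000×10.05 = 826,114,000; volume = 144,000,000 m³
S = 826,114,000 / 144,000,000 = 5.7369 ppt

5.7 ppt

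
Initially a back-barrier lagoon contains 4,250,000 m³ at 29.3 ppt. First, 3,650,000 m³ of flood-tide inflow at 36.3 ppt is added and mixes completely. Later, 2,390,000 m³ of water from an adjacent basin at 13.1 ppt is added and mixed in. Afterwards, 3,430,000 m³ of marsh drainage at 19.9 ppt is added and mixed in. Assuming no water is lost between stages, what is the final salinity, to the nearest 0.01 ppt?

Conserving salt mass:
Initial salt = 4,250,000×29.3 = 124,525,000
After stage 1: salt = 124,525,000 + 3,650,000×36.3 = 257,020,000; volume = 7,900,000 m³; S = 32.534 ppt
After stage 2: salt = 257,020,000 + 2,390,000×13.1 = 288,329,000; volume = 10,290,000 m³; S = 28.02 ppt
After stage 3: salt = 288,329,000 + 3,430,000×19.9 = 356,586,000; volume = 13,720,000 m³
S = 356,586,000 / 13,720,000 = 25.9902 ppt

25.99 ppt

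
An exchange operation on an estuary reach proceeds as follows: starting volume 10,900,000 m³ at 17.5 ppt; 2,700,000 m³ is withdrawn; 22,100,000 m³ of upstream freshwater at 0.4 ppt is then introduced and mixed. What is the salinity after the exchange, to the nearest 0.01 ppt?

5.03 ppt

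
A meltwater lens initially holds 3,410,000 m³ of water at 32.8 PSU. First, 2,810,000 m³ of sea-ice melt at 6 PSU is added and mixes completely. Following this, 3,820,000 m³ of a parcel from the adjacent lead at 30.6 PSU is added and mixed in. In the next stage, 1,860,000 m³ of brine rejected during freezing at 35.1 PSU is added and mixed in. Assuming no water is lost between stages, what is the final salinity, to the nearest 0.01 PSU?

26.12 PSU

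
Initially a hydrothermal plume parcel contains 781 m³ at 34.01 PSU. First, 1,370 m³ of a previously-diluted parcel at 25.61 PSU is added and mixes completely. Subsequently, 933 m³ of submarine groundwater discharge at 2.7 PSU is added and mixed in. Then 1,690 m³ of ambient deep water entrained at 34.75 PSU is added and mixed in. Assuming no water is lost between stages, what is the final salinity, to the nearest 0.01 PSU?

25.74 PSU

Salt balance:
Initial salt = 781×34.01 = 26,561.81
After stage 1: salt = 26,561.81 + 1,370×25.61 = 61,647.51; volume = 2,151 m³; S = 28.66 PSU
After stage 2: salt = 61,647.51 + 933×2.7 = 64,166.61; volume = 3,084 m³; S = 20.806 PSU
After stage 3: salt = 64,166.61 + 1,690×34.75 = 122,894.11; volume = 4,774 m³
S = 122,894.11 / 4,774 = 25.7424 PSU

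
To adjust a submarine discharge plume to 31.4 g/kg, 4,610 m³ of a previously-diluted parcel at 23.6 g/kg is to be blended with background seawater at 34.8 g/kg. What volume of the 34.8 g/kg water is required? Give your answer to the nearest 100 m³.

10600 m³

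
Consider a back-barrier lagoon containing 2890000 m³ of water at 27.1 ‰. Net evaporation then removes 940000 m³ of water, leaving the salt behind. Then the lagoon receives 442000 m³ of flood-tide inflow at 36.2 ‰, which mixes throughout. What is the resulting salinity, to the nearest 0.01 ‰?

39.43 ‰

After evaporation: salt = 2,890,000×27.1 = 78,319,000; volume = 2,890,000 − 940,000 = 1,950,000 m³
After mixing: salt = 78,319,000 + 442,000×36.2 = 94,319,400; volume = 1,950,000 + 442,000 = 2,392,000 m³
S = 94,319,400 / 2,392,000 = 39.4312 ‰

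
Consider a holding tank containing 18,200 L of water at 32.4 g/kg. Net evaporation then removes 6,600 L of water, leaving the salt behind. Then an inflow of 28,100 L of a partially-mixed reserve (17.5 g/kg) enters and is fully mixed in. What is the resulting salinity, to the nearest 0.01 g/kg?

After evaporation: salt = 18,200×32.4 = 589,680; volume = 18,200 − 6,600 = 11,600 L
After mixing: salt = 589,680 + 28,100×17.5 = 1,081,430; volume = 11,600 + 28,100 = 39,700 L
S = 1,081,430 / 39,700 = 27.2401 g/kg

27.24 g/kg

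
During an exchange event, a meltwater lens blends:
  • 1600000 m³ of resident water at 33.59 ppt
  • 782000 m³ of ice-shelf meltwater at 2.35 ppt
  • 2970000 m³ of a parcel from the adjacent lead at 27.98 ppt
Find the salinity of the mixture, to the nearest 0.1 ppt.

25.9 ppt

By conservation of dissolved salt,
salt = 1,600,000×33.59 + 782,000×2.35 + 2,970,000×27.98 = 53,744,000 + 1,837,700 + 83,100,600 = 138,682,300
volume = 1,600,000 + 782,000 + 2,970,000 = 5,352,000 m³
S = 138,682,300 / 5,352,000 = 25.912 ppt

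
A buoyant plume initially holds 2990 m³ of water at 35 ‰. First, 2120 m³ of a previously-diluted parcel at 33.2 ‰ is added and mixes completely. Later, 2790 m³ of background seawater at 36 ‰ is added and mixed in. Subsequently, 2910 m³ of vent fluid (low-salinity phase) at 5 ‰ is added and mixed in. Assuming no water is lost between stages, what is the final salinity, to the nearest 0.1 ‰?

By conservation of dissolved salt,
Initial salt = 2,990×35 = 104,650
After stage 1: salt = 104,650 + 2,120×33.2 = 175,034; volume = 5,110 m³; S = 34.253 ‰
After stage 2: salt = 175,034 + 2,790×36 = 275,474; volume = 7,900 m³; S = 34.87 ‰
After stage 3: salt = 275,474 + 2,910×5 = 290,024; volume = 10,810 m³
S = 290,024 / 10,810 = 26.8292 ‰

26.8 ‰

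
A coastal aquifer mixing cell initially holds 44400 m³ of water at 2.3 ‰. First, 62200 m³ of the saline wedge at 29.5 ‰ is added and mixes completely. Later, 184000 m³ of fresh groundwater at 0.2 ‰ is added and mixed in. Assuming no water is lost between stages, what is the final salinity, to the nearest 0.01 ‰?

6.79 ‰

Total salt / total volume:
Initial salt = 44,400×2.3 = 102,120
After stage 1: salt = 102,120 + 62,200×29.5 = 1,937,020; volume = 106,600 m³; S = 18.171 ‰
After stage 2: salt = 1,937,020 + 184,000×0.2 = 1,973,820; volume = 290,600 m³
S = 1,973,820 / 290,600 = 6.7922 ‰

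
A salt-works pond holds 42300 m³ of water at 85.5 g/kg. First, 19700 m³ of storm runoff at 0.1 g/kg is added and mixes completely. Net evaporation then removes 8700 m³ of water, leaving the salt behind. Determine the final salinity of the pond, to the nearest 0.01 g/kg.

67.89 g/kg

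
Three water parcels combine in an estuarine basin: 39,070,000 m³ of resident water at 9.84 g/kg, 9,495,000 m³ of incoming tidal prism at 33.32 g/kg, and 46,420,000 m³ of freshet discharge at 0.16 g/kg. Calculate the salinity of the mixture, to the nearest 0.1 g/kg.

Conserving salt mass:
salt = 39,070,000×9.84 + 9,495,000×33.32 + 46,420,000×0.16 = 384,448,800 + 316,373,400 + 7,427,200 = 708,249,400
volume = 39,070,000 + 9,495,000 + 46,420,000 = 94,985,000 m³
S = 708,249,400 / 94,985,000 = 7.456 g/kg

7.5 g/kg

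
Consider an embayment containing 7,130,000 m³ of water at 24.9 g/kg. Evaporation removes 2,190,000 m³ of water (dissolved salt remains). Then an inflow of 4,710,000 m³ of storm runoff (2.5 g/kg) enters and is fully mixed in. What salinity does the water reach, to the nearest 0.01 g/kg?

19.62 g/kg

After evaporation: salt = 7,130,000×24.9 = 177,537,000; volume = 7,130,000 − 2,190,000 = 4,940,000 m³
After mixing: salt = 177,537,000 + 4,710,000×2.5 = 189,312,000; volume = 4,940,000 + 4,710,000 = 9,650,000 m³
S = 189,312,000 / 9,650,000 = 19.6178 g/kg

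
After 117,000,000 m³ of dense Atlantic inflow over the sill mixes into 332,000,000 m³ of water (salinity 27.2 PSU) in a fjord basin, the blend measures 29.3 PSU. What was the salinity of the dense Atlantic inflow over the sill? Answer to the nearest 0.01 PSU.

35.26 PSU

Salt balance: 332,000,000×27.2 + 117,000,000×S = 449,000,000×29.3
9,030,400,000 + 117,000,000·S = 13,155,700,000
S = (13,155,700,000 − 9,030,400,000) / 117,000,000 = 35.259 PSU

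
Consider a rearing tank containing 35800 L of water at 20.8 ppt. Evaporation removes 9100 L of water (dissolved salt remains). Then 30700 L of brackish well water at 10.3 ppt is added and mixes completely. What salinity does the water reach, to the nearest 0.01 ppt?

18.48 ppt

After evaporation: salt = 35,800×20.8 = 744,640; volume = 35,800 − 9,100 = 26,700 L
After mixing: salt = 744,640 + 30,700×10.3 = 1,060,850; volume = 26,700 + 30,700 = 57,400 L
S = 1,060,850 / 57,400 = 18.4817 ppt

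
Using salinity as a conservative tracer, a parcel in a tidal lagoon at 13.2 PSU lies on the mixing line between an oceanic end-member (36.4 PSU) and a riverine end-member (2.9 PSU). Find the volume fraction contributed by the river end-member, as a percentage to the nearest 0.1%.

69.3%

Let f be the freshwater fraction. Salt balance per unit volume:
f×2.9 + (1−f)×36.4 = 13.2
f = (36.4 − 13.2) / (36.4 − 2.9) = 23.2/33.5 = 0.6925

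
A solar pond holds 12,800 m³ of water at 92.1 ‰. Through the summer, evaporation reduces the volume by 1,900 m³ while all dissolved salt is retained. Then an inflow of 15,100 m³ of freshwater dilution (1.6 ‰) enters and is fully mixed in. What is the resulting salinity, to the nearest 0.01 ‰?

After evaporation: salt = 12,800×92.1 = 1,178,880; volume = 12,800 − 1,900 = 10,900 m³
After mixing: salt = 1,178,880 + 15,100×1.6 = 1,203,040; volume = 10,900 + 15,100 = 26,000 m³
S = 1,203,040 / 26,000 = 46.2708 ‰

46.27 ‰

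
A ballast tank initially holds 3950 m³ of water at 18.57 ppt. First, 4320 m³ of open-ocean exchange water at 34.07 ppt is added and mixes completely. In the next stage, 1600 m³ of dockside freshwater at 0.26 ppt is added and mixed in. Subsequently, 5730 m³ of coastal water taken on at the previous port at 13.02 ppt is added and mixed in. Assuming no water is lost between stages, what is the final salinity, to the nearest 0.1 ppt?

18.9 ppt

Weighted by volume,
Initial salt = 3,950×18.57 = 73,351.5
After stage 1: salt = 73,351.5 + 4,320×34.07 = 220,533.9; volume = 8,270 m³; S = 26.667 ppt
After stage 2: salt = 220,533.9 + 1,600×0.26 = 220,949.9; volume = 9,870 m³; S = 22.386 ppt
After stage 3: salt = 220,949.9 + 5,730×13.02 = 295,554.5; volume = 15,600 m³
S = 295,554.5 / 15,600 = 18.9458 ppt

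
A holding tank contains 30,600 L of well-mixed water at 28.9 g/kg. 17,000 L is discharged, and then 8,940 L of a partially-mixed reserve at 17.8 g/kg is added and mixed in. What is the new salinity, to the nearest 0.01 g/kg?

24.50 g/kg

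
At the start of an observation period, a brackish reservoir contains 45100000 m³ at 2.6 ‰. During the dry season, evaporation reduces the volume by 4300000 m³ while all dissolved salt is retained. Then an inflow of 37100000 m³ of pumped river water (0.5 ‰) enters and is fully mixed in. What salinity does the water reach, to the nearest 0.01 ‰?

1.74 ‰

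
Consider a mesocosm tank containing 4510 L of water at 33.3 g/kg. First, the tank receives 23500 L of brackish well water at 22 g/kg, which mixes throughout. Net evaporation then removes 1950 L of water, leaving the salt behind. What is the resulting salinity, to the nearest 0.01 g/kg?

25.60 g/kg

After mixing: salt = 4,510×33.3 + 23,500×22 = 667,183; volume = 28,010 L
After evaporation: salt unchanged = 667,183; volume = 28,010 − 1,950 = 26,060 L
S = 667,183 / 26,060 = 25.6018 g/kg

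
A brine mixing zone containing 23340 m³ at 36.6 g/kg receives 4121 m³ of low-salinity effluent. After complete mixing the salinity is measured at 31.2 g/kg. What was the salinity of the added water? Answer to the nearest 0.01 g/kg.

Salt balance: 23,340×36.6 + 4,121×S = 27,461×31.2
854,244 + 4,121·S = 856,783.2
S = (856,783.2 − 854,244) / 4,121 = 0.6162 g/kg

0.62 g/kg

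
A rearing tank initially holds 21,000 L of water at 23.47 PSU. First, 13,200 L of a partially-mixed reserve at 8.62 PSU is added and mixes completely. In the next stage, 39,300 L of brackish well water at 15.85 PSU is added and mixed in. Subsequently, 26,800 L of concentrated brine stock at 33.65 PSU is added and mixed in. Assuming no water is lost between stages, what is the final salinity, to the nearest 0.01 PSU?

21.25 PSU

Conserving salt mass:
Initial salt = 21,000×23.47 = 492,870
After stage 1: salt = 492,870 + 13,200×8.62 = 606,654; volume = 34,200 L; S = 17.738 PSU
After stage 2: salt = 606,654 + 39,300×15.85 = 1,229,559; volume = 73,500 L; S = 16.729 PSU
After stage 3: salt = 1,229,559 + 26,800×33.65 = 2,131,379; volume = 100,300 L
S = 2,131,379 / 100,300 = 21.25 PSU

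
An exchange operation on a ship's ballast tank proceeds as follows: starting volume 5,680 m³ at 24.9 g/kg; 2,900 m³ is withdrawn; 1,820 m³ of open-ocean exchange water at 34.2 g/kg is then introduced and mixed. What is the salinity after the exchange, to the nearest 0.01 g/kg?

28.58 g/kg

Remaining after removal: 2,780 m³ at 24.9 g/kg (salt = 69,222)
After addition: salt = 69,222 + 1,820×34.2 = 131,466; volume = 4,600 m³
S = 131,466 / 4,600 = 28.5796 g/kg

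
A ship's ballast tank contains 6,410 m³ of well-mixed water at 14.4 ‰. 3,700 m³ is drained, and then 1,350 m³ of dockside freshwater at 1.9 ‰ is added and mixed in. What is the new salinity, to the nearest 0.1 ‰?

10.2 ‰

Remaining after removal: 2,710 m³ at 14.4 ‰ (salt = 39,024)
After addition: salt = 39,024 + 1,350×1.9 = 41,589; volume = 4,060 m³
S = 41,589 / 4,060 = 10.2436 ‰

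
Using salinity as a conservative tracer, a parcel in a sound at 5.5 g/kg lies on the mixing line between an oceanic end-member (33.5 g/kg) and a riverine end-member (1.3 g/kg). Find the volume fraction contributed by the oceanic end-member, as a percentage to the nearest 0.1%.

Let g be the oceanic fraction. Salt balance per unit volume:
g×33.5 + (1−g)×1.3 = 5.5
g = (5.5 − 1.3) / (33.5 − 1.3) = 4.2/32.2 = 0.1304

13.0%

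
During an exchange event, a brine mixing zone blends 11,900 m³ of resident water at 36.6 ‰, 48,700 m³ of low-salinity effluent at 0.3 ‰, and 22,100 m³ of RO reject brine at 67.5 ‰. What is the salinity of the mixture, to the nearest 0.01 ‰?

23.48 ‰

Salt balance:
salt = 11,900×36.6 + 48,700×0.3 + 22,100×67.5 = 435,540 + 14,610 + 1,491,750 = 1,941,900
volume = 11,900 + 48,700 + 22,100 = 82,700 m³
S = 1,941,900 / 82,700 = 23.4813 ‰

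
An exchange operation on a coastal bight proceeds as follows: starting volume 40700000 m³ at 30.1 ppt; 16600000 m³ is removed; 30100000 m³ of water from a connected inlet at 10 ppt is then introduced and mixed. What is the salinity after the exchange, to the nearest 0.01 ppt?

Remaining after removal: 24,100,000 m³ at 30.1 ppt (salt = 725,410,000)
After addition: salt = 725,410,000 + 30,100,000×10 = 1,026,410,000; volume = 54,200,000 m³
S = 1,026,410,000 / 54,200,000 = 18.9375 ppt

18.94 ppt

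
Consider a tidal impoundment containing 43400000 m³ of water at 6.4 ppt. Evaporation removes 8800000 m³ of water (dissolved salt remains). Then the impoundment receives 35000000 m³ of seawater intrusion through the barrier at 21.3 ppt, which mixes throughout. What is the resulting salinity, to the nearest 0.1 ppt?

14.7 ppt

After evaporation: salt = 43,400,000×6.4 = 277,760,000; volume = 43,400,000 − 8,800,000 = 34,600,000 m³
After mixing: salt = 277,760,000 + 35,000,000×21.3 = 1,023,260,000; volume = 34,600,000 + 35,000,000 = 69,600,000 m³
S = 1,023,260,000 / 69,600,000 = 14.702 ppt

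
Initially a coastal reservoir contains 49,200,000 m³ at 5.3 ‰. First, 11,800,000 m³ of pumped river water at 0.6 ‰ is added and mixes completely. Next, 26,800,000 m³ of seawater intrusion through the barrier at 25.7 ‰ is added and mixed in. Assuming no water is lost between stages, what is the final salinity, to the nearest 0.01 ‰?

10.90 ‰

Mass of salt is conserved:
Initial salt = 49,200,000×5.3 = 260,760,000
After stage 1: salt = 260,760,000 + 11,800,000×0.6 = 267,840,000; volume = 61,000,000 m³; S = 4.391 ‰
After stage 2: salt = 267,840,000 + 26,800,000×25.7 = 956,600,000; volume = 87,800,000 m³
S = 956,600,000 / 87,800,000 = 10.8952 ‰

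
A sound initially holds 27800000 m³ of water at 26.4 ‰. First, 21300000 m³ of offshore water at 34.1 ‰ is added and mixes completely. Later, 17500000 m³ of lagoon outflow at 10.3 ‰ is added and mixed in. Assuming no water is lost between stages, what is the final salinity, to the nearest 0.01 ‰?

24.63 ‰

By conservation of dissolved salt,
Initial salt = 27,800,000×26.4 = 733,920,000
After stage 1: salt = 733,920,000 + 21,300,000×34.1 = 1,460,250,000; volume = 49,100,000 m³; S = 29.74 ‰
After stage 2: salt = 1,460,250,000 + 17,500,000×10.3 = 1,640,500,000; volume = 66,600,000 m³
S = 1,640,500,000 / 66,600,000 = 24.6321 ‰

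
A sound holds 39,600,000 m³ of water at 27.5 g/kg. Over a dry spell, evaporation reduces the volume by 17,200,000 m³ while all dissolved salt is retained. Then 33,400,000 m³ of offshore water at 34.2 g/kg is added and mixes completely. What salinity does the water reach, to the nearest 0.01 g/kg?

After evaporation: salt = 39,600,000×27.5 = 1,089,000,000; volume = 39,600,000 − 17,200,000 = 22,400,000 m³
After mixing: salt = 1,089,000,000 + 33,400,000×34.2 = 2,231,280,000; volume = 22,400,000 + 33,400,000 = 55,800,000 m³
S = 2,231,280,000 / 55,800,000 = 39.9871 g/kg

39.99 g/kg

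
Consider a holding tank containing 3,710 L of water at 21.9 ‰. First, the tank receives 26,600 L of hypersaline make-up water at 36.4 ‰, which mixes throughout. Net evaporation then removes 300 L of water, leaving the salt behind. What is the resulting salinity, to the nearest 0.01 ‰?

34.97 ‰

After mixing: salt = 3,710×21.9 + 26,600×36.4 = 1,049,489; volume = 30,310 L
After evaporation: salt unchanged = 1,049,489; volume = 30,310 − 300 = 30,010 L
S = 1,049,489 / 30,010 = 34.9713 ‰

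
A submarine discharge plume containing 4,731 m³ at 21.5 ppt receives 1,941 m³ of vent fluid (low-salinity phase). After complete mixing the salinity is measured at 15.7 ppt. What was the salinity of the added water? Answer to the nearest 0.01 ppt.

Salt balance: 4,731×21.5 + 1,941×S = 6,672×15.7
101,716.5 + 1,941·S = 104,750.4
S = (104,750.4 − 101,716.5) / 1,941 = 1.5631 ppt

1.56 ppt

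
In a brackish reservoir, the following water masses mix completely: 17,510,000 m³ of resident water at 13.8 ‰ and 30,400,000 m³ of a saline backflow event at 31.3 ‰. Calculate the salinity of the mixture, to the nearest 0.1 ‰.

Conserving salt mass:
salt = 17,510,000×13.8 + 30,400,000×31.3 = 241,638,000 + 951,520,000 = 1,193,158,000
volume = 17,510,000 + 30,400,000 = 47,910,000 m³
S = 1,193,158,000 / 47,910,000 = 24.904 ‰

24.9 ‰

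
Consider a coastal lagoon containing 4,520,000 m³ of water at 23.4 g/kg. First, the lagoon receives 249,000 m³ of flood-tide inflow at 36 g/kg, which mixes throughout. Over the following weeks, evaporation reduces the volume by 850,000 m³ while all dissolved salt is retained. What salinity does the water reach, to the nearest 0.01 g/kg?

29.28 g/kg

After mixing: salt = 4,520,000×23.4 + 249,000×36 = 114,732,000; volume = 4,769,000 m³
After evaporation: salt unchanged = 114,732,000; volume = 4,769,000 − 850,000 = 3,919,000 m³
S = 114,732,000 / 3,919,000 = 29.2758 g/kg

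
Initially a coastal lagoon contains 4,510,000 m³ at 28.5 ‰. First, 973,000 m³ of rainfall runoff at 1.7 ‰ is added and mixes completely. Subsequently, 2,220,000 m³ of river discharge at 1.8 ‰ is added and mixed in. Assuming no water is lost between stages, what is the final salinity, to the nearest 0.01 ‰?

17.42 ‰

Mass of salt is conserved:
Initial salt = 4,510,000×28.5 = 128,535,000
After stage 1: salt = 128,535,000 + 973,000×1.7 = 130,189,100; volume = 5,483,000 m³; S = 23.744 ‰
After stage 2: salt = 130,189,100 + 2,220,000×1.8 = 134,185,100; volume = 7,703,000 m³
S = 134,185,100 / 7,703,000 = 17.4198 ‰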